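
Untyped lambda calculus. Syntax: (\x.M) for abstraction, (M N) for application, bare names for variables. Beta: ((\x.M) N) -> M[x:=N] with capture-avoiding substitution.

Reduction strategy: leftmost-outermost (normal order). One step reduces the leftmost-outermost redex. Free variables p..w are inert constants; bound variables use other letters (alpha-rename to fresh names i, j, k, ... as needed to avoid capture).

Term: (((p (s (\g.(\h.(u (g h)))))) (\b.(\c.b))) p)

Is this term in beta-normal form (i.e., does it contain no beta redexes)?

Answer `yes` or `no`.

Answer: yes

Derivation:
Term: (((p (s (\g.(\h.(u (g h)))))) (\b.(\c.b))) p)
No beta redexes found.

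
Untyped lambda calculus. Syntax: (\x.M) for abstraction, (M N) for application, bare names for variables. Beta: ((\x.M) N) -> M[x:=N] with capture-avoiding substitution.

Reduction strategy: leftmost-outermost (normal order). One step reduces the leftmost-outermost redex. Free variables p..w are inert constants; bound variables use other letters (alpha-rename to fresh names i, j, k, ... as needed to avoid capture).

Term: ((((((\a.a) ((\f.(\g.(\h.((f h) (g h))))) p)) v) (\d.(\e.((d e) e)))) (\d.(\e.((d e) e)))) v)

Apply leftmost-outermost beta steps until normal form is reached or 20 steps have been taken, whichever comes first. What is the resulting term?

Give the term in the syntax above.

Step 0: ((((((\a.a) ((\f.(\g.(\h.((f h) (g h))))) p)) v) (\d.(\e.((d e) e)))) (\d.(\e.((d e) e)))) v)
Step 1: ((((((\f.(\g.(\h.((f h) (g h))))) p) v) (\d.(\e.((d e) e)))) (\d.(\e.((d e) e)))) v)
Step 2: (((((\g.(\h.((p h) (g h)))) v) (\d.(\e.((d e) e)))) (\d.(\e.((d e) e)))) v)
Step 3: ((((\h.((p h) (v h))) (\d.(\e.((d e) e)))) (\d.(\e.((d e) e)))) v)
Step 4: ((((p (\d.(\e.((d e) e)))) (v (\d.(\e.((d e) e))))) (\d.(\e.((d e) e)))) v)

Answer: ((((p (\d.(\e.((d e) e)))) (v (\d.(\e.((d e) e))))) (\d.(\e.((d e) e)))) v)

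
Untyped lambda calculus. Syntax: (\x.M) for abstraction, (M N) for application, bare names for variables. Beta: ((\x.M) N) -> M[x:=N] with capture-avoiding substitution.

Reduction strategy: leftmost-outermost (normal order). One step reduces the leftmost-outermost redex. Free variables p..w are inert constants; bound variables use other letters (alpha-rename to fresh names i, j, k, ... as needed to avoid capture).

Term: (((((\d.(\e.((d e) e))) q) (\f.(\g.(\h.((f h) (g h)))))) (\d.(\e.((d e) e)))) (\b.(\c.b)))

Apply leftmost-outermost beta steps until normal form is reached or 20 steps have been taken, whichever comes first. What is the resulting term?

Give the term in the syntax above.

Answer: ((((q (\f.(\g.(\h.((f h) (g h)))))) (\f.(\g.(\h.((f h) (g h)))))) (\d.(\e.((d e) e)))) (\b.(\c.b)))

Derivation:
Step 0: (((((\d.(\e.((d e) e))) q) (\f.(\g.(\h.((f h) (g h)))))) (\d.(\e.((d e) e)))) (\b.(\c.b)))
Step 1: ((((\e.((q e) e)) (\f.(\g.(\h.((f h) (g h)))))) (\d.(\e.((d e) e)))) (\b.(\c.b)))
Step 2: ((((q (\f.(\g.(\h.((f h) (g h)))))) (\f.(\g.(\h.((f h) (g h)))))) (\d.(\e.((d e) e)))) (\b.(\c.b)))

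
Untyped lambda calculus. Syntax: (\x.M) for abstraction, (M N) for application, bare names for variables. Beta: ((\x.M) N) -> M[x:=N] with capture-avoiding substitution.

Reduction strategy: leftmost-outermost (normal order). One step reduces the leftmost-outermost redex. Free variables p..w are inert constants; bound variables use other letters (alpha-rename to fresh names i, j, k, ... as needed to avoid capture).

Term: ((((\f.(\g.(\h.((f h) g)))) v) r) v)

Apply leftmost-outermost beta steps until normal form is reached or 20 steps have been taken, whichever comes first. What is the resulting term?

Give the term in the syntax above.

Step 0: ((((\f.(\g.(\h.((f h) g)))) v) r) v)
Step 1: (((\g.(\h.((v h) g))) r) v)
Step 2: ((\h.((v h) r)) v)
Step 3: ((v v) r)

Answer: ((v v) r)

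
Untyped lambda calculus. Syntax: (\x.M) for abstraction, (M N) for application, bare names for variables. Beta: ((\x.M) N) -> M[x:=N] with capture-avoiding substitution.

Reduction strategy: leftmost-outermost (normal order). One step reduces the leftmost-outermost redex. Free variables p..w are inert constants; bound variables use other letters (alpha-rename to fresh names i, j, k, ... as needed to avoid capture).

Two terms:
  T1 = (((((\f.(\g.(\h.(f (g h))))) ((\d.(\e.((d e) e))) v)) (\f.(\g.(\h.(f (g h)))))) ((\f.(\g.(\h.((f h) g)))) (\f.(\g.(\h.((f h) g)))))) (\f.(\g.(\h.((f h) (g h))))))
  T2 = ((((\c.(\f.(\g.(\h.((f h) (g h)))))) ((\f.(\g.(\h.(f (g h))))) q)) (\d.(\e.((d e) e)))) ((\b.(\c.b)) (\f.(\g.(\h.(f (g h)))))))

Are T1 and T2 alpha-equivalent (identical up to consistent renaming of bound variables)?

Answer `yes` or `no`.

Term 1: (((((\f.(\g.(\h.(f (g h))))) ((\d.(\e.((d e) e))) v)) (\f.(\g.(\h.(f (g h)))))) ((\f.(\g.(\h.((f h) g)))) (\f.(\g.(\h.((f h) g)))))) (\f.(\g.(\h.((f h) (g h))))))
Term 2: ((((\c.(\f.(\g.(\h.((f h) (g h)))))) ((\f.(\g.(\h.(f (g h))))) q)) (\d.(\e.((d e) e)))) ((\b.(\c.b)) (\f.(\g.(\h.(f (g h)))))))
Alpha-equivalence: compare structure up to binder renaming.
Result: False

Answer: no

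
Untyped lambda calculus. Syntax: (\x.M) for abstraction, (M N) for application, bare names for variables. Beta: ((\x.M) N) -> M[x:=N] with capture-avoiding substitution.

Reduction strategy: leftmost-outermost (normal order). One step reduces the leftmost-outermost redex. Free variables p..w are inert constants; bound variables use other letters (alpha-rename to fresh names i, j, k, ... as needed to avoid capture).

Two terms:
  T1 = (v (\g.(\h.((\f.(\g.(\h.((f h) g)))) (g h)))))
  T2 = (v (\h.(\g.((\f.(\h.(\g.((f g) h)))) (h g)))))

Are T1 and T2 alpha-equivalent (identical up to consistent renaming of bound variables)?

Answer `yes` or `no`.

Term 1: (v (\g.(\h.((\f.(\g.(\h.((f h) g)))) (g h)))))
Term 2: (v (\h.(\g.((\f.(\h.(\g.((f g) h)))) (h g)))))
Alpha-equivalence: compare structure up to binder renaming.
Result: True

Answer: yes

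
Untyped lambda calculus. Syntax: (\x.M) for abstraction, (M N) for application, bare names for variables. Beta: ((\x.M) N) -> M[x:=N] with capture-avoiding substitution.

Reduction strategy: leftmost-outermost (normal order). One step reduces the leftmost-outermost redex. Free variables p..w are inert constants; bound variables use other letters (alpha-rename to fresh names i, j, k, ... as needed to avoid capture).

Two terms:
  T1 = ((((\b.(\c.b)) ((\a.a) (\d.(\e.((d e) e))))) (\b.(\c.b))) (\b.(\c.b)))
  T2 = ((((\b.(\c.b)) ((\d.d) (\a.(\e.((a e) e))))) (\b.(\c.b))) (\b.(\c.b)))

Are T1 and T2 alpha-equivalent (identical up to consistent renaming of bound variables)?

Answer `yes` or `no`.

Term 1: ((((\b.(\c.b)) ((\a.a) (\d.(\e.((d e) e))))) (\b.(\c.b))) (\b.(\c.b)))
Term 2: ((((\b.(\c.b)) ((\d.d) (\a.(\e.((a e) e))))) (\b.(\c.b))) (\b.(\c.b)))
Alpha-equivalence: compare structure up to binder renaming.
Result: True

Answer: yes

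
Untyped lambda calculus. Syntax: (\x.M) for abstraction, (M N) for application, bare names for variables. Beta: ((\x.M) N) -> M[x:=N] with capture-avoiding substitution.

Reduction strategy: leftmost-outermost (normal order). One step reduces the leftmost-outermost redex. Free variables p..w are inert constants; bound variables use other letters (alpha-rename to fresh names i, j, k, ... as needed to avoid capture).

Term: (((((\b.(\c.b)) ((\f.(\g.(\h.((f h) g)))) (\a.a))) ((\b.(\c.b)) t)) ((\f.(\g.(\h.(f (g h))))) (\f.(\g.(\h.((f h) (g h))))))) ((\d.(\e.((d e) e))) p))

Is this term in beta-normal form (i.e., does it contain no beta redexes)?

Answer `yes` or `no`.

Term: (((((\b.(\c.b)) ((\f.(\g.(\h.((f h) g)))) (\a.a))) ((\b.(\c.b)) t)) ((\f.(\g.(\h.(f (g h))))) (\f.(\g.(\h.((f h) (g h))))))) ((\d.(\e.((d e) e))) p))
Found 5 beta redex(es).

Answer: no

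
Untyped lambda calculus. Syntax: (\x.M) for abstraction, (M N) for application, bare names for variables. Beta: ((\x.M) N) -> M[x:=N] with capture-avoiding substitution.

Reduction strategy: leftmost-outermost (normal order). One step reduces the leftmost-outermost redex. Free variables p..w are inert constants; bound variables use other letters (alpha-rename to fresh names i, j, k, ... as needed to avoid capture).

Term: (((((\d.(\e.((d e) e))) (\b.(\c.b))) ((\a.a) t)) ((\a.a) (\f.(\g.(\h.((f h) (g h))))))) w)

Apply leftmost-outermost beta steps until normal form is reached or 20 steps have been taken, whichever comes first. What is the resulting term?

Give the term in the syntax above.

Step 0: (((((\d.(\e.((d e) e))) (\b.(\c.b))) ((\a.a) t)) ((\a.a) (\f.(\g.(\h.((f h) (g h))))))) w)
Step 1: ((((\e.(((\b.(\c.b)) e) e)) ((\a.a) t)) ((\a.a) (\f.(\g.(\h.((f h) (g h))))))) w)
Step 2: (((((\b.(\c.b)) ((\a.a) t)) ((\a.a) t)) ((\a.a) (\f.(\g.(\h.((f h) (g h))))))) w)
Step 3: ((((\c.((\a.a) t)) ((\a.a) t)) ((\a.a) (\f.(\g.(\h.((f h) (g h))))))) w)
Step 4: ((((\a.a) t) ((\a.a) (\f.(\g.(\h.((f h) (g h))))))) w)
Step 5: ((t ((\a.a) (\f.(\g.(\h.((f h) (g h))))))) w)
Step 6: ((t (\f.(\g.(\h.((f h) (g h)))))) w)

Answer: ((t (\f.(\g.(\h.((f h) (g h)))))) w)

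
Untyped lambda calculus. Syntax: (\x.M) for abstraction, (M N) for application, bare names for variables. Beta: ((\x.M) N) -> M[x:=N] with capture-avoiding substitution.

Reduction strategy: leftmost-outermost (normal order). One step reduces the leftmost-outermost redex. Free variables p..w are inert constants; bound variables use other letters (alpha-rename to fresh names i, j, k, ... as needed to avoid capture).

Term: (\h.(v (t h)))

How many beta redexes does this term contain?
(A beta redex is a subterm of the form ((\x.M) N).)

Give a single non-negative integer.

Term: (\h.(v (t h)))
  (no redexes)
Total redexes: 0

Answer: 0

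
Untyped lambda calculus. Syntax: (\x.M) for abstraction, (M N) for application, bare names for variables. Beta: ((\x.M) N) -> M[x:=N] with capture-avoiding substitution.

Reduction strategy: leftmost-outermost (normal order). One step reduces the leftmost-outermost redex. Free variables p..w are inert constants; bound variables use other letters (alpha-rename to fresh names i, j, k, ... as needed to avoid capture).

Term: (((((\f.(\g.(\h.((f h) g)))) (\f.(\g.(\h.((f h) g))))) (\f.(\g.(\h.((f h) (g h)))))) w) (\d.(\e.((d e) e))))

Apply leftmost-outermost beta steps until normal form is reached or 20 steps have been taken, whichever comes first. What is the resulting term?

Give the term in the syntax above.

Step 0: (((((\f.(\g.(\h.((f h) g)))) (\f.(\g.(\h.((f h) g))))) (\f.(\g.(\h.((f h) (g h)))))) w) (\d.(\e.((d e) e))))
Step 1: ((((\g.(\h.(((\f.(\g.(\h.((f h) g)))) h) g))) (\f.(\g.(\h.((f h) (g h)))))) w) (\d.(\e.((d e) e))))
Step 2: (((\h.(((\f.(\g.(\h.((f h) g)))) h) (\f.(\g.(\h.((f h) (g h))))))) w) (\d.(\e.((d e) e))))
Step 3: ((((\f.(\g.(\h.((f h) g)))) w) (\f.(\g.(\h.((f h) (g h)))))) (\d.(\e.((d e) e))))
Step 4: (((\g.(\h.((w h) g))) (\f.(\g.(\h.((f h) (g h)))))) (\d.(\e.((d e) e))))
Step 5: ((\h.((w h) (\f.(\g.(\h.((f h) (g h))))))) (\d.(\e.((d e) e))))
Step 6: ((w (\d.(\e.((d e) e)))) (\f.(\g.(\h.((f h) (g h))))))

Answer: ((w (\d.(\e.((d e) e)))) (\f.(\g.(\h.((f h) (g h))))))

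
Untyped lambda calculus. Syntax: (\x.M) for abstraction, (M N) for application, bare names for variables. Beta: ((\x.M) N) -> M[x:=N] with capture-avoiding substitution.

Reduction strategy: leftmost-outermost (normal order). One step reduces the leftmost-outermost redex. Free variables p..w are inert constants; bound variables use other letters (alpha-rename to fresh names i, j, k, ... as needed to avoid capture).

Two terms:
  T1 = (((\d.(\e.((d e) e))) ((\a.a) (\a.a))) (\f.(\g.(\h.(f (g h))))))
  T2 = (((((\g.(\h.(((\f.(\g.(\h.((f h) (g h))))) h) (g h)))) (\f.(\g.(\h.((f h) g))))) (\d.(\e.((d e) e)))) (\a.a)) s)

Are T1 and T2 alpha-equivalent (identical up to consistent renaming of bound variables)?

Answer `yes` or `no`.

Term 1: (((\d.(\e.((d e) e))) ((\a.a) (\a.a))) (\f.(\g.(\h.(f (g h))))))
Term 2: (((((\g.(\h.(((\f.(\g.(\h.((f h) (g h))))) h) (g h)))) (\f.(\g.(\h.((f h) g))))) (\d.(\e.((d e) e)))) (\a.a)) s)
Alpha-equivalence: compare structure up to binder renaming.
Result: False

Answer: no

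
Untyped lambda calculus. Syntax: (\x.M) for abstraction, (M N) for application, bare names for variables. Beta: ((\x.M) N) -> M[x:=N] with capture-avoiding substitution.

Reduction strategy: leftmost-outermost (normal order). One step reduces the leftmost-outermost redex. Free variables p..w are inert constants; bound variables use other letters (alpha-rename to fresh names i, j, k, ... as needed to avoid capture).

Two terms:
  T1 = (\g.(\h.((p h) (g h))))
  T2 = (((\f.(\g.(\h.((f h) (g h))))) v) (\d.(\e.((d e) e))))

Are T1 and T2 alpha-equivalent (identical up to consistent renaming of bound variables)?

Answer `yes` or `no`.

Answer: no

Derivation:
Term 1: (\g.(\h.((p h) (g h))))
Term 2: (((\f.(\g.(\h.((f h) (g h))))) v) (\d.(\e.((d e) e))))
Alpha-equivalence: compare structure up to binder renaming.
Result: False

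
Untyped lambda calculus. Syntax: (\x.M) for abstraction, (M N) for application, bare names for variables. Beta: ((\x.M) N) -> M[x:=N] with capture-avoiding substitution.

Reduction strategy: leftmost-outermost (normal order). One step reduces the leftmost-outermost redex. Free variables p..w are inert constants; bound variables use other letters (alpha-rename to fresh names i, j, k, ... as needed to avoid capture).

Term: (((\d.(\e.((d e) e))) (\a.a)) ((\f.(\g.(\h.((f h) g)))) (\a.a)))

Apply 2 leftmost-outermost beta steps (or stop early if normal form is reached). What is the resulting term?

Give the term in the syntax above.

Answer: (((\a.a) ((\f.(\g.(\h.((f h) g)))) (\a.a))) ((\f.(\g.(\h.((f h) g)))) (\a.a)))

Derivation:
Step 0: (((\d.(\e.((d e) e))) (\a.a)) ((\f.(\g.(\h.((f h) g)))) (\a.a)))
Step 1: ((\e.(((\a.a) e) e)) ((\f.(\g.(\h.((f h) g)))) (\a.a)))
Step 2: (((\a.a) ((\f.(\g.(\h.((f h) g)))) (\a.a))) ((\f.(\g.(\h.((f h) g)))) (\a.a)))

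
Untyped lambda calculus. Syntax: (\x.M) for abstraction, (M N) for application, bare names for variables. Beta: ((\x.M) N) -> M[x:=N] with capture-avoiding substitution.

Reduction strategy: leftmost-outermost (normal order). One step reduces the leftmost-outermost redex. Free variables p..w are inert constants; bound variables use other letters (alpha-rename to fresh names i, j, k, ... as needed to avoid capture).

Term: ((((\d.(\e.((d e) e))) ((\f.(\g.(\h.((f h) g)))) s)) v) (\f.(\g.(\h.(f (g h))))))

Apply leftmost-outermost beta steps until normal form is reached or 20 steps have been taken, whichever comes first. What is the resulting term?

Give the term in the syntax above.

Answer: (((s v) v) (\f.(\g.(\h.(f (g h))))))

Derivation:
Step 0: ((((\d.(\e.((d e) e))) ((\f.(\g.(\h.((f h) g)))) s)) v) (\f.(\g.(\h.(f (g h))))))
Step 1: (((\e.((((\f.(\g.(\h.((f h) g)))) s) e) e)) v) (\f.(\g.(\h.(f (g h))))))
Step 2: (((((\f.(\g.(\h.((f h) g)))) s) v) v) (\f.(\g.(\h.(f (g h))))))
Step 3: ((((\g.(\h.((s h) g))) v) v) (\f.(\g.(\h.(f (g h))))))
Step 4: (((\h.((s h) v)) v) (\f.(\g.(\h.(f (g h))))))
Step 5: (((s v) v) (\f.(\g.(\h.(f (g h))))))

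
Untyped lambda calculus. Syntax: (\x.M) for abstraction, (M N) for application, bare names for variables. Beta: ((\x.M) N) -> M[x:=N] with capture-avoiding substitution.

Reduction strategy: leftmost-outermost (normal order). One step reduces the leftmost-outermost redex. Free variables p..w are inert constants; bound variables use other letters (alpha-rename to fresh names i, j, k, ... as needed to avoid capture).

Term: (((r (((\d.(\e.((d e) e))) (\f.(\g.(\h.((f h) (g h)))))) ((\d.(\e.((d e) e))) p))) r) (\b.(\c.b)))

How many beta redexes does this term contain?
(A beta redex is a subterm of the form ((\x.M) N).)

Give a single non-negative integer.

Answer: 2

Derivation:
Term: (((r (((\d.(\e.((d e) e))) (\f.(\g.(\h.((f h) (g h)))))) ((\d.(\e.((d e) e))) p))) r) (\b.(\c.b)))
  Redex: ((\d.(\e.((d e) e))) (\f.(\g.(\h.((f h) (g h))))))
  Redex: ((\d.(\e.((d e) e))) p)
Total redexes: 2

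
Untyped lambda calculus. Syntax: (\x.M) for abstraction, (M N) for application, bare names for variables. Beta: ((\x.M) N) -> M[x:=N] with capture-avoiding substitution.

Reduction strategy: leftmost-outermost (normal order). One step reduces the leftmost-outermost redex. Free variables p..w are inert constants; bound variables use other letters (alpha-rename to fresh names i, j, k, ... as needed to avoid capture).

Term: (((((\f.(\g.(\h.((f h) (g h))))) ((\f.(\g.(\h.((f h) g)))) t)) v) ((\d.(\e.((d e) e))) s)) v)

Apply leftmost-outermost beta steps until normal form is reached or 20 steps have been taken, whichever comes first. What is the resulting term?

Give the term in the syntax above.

Step 0: (((((\f.(\g.(\h.((f h) (g h))))) ((\f.(\g.(\h.((f h) g)))) t)) v) ((\d.(\e.((d e) e))) s)) v)
Step 1: ((((\g.(\h.((((\f.(\g.(\h.((f h) g)))) t) h) (g h)))) v) ((\d.(\e.((d e) e))) s)) v)
Step 2: (((\h.((((\f.(\g.(\h.((f h) g)))) t) h) (v h))) ((\d.(\e.((d e) e))) s)) v)
Step 3: (((((\f.(\g.(\h.((f h) g)))) t) ((\d.(\e.((d e) e))) s)) (v ((\d.(\e.((d e) e))) s))) v)
Step 4: ((((\g.(\h.((t h) g))) ((\d.(\e.((d e) e))) s)) (v ((\d.(\e.((d e) e))) s))) v)
Step 5: (((\h.((t h) ((\d.(\e.((d e) e))) s))) (v ((\d.(\e.((d e) e))) s))) v)
Step 6: (((t (v ((\d.(\e.((d e) e))) s))) ((\d.(\e.((d e) e))) s)) v)
Step 7: (((t (v (\e.((s e) e)))) ((\d.(\e.((d e) e))) s)) v)
Step 8: (((t (v (\e.((s e) e)))) (\e.((s e) e))) v)

Answer: (((t (v (\e.((s e) e)))) (\e.((s e) e))) v)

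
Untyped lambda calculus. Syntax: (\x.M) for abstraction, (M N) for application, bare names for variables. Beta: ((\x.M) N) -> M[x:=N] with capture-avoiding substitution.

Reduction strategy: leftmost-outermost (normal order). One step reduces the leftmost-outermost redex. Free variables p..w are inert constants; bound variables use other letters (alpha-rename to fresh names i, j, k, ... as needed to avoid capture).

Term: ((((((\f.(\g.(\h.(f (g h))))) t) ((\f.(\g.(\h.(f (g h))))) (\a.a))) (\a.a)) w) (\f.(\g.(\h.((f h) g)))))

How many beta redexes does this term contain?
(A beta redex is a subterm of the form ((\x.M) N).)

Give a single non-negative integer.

Answer: 2

Derivation:
Term: ((((((\f.(\g.(\h.(f (g h))))) t) ((\f.(\g.(\h.(f (g h))))) (\a.a))) (\a.a)) w) (\f.(\g.(\h.((f h) g)))))
  Redex: ((\f.(\g.(\h.(f (g h))))) t)
  Redex: ((\f.(\g.(\h.(f (g h))))) (\a.a))
Total redexes: 2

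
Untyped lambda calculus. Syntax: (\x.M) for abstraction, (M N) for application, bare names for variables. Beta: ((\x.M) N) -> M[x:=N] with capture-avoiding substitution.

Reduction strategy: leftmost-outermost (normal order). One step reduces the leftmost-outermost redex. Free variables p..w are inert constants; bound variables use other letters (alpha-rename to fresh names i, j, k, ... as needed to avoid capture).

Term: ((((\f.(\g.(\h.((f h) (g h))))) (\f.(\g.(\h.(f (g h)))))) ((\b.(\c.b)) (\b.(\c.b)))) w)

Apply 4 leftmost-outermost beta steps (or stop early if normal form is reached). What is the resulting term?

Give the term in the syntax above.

Answer: ((\g.(\h.(w (g h)))) (((\b.(\c.b)) (\b.(\c.b))) w))

Derivation:
Step 0: ((((\f.(\g.(\h.((f h) (g h))))) (\f.(\g.(\h.(f (g h)))))) ((\b.(\c.b)) (\b.(\c.b)))) w)
Step 1: (((\g.(\h.(((\f.(\g.(\h.(f (g h))))) h) (g h)))) ((\b.(\c.b)) (\b.(\c.b)))) w)
Step 2: ((\h.(((\f.(\g.(\h.(f (g h))))) h) (((\b.(\c.b)) (\b.(\c.b))) h))) w)
Step 3: (((\f.(\g.(\h.(f (g h))))) w) (((\b.(\c.b)) (\b.(\c.b))) w))
Step 4: ((\g.(\h.(w (g h)))) (((\b.(\c.b)) (\b.(\c.b))) w))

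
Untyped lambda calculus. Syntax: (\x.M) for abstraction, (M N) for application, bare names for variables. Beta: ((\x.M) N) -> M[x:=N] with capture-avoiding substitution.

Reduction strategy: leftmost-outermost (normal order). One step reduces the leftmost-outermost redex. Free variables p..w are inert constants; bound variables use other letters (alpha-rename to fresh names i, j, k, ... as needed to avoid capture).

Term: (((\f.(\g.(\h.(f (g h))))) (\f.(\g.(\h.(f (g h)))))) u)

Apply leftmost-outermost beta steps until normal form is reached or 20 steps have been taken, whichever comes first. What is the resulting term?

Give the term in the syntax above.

Answer: (\h.(\g.(\i.((u h) (g i)))))

Derivation:
Step 0: (((\f.(\g.(\h.(f (g h))))) (\f.(\g.(\h.(f (g h)))))) u)
Step 1: ((\g.(\h.((\f.(\g.(\h.(f (g h))))) (g h)))) u)
Step 2: (\h.((\f.(\g.(\h.(f (g h))))) (u h)))
Step 3: (\h.(\g.(\i.((u h) (g i)))))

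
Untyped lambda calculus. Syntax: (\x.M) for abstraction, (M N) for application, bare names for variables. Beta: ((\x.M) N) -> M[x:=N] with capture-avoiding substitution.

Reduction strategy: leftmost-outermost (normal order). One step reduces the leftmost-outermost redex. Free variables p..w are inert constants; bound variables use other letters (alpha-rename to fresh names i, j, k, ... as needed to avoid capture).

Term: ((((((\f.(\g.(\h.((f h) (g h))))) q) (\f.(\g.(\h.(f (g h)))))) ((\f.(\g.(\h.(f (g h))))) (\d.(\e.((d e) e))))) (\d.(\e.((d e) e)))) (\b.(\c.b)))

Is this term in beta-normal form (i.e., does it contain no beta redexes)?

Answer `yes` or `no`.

Term: ((((((\f.(\g.(\h.((f h) (g h))))) q) (\f.(\g.(\h.(f (g h)))))) ((\f.(\g.(\h.(f (g h))))) (\d.(\e.((d e) e))))) (\d.(\e.((d e) e)))) (\b.(\c.b)))
Found 2 beta redex(es).

Answer: no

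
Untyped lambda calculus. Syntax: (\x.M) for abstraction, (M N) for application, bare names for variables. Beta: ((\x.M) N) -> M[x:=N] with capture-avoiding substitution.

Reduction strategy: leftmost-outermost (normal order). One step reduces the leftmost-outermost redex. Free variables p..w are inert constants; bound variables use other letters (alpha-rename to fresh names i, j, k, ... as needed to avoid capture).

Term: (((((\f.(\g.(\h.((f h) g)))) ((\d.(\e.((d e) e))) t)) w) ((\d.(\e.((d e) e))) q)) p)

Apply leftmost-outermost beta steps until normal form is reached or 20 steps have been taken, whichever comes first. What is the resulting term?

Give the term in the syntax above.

Step 0: (((((\f.(\g.(\h.((f h) g)))) ((\d.(\e.((d e) e))) t)) w) ((\d.(\e.((d e) e))) q)) p)
Step 1: ((((\g.(\h.((((\d.(\e.((d e) e))) t) h) g))) w) ((\d.(\e.((d e) e))) q)) p)
Step 2: (((\h.((((\d.(\e.((d e) e))) t) h) w)) ((\d.(\e.((d e) e))) q)) p)
Step 3: (((((\d.(\e.((d e) e))) t) ((\d.(\e.((d e) e))) q)) w) p)
Step 4: ((((\e.((t e) e)) ((\d.(\e.((d e) e))) q)) w) p)
Step 5: ((((t ((\d.(\e.((d e) e))) q)) ((\d.(\e.((d e) e))) q)) w) p)
Step 6: ((((t (\e.((q e) e))) ((\d.(\e.((d e) e))) q)) w) p)
Step 7: ((((t (\e.((q e) e))) (\e.((q e) e))) w) p)

Answer: ((((t (\e.((q e) e))) (\e.((q e) e))) w) p)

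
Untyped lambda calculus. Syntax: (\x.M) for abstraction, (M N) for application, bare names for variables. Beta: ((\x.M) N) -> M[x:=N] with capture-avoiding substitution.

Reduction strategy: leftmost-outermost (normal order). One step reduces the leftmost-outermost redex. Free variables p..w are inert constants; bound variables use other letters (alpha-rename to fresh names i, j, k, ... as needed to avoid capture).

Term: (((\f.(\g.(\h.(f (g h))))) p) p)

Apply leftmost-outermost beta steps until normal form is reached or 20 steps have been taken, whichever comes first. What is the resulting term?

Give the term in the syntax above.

Step 0: (((\f.(\g.(\h.(f (g h))))) p) p)
Step 1: ((\g.(\h.(p (g h)))) p)
Step 2: (\h.(p (p h)))

Answer: (\h.(p (p h)))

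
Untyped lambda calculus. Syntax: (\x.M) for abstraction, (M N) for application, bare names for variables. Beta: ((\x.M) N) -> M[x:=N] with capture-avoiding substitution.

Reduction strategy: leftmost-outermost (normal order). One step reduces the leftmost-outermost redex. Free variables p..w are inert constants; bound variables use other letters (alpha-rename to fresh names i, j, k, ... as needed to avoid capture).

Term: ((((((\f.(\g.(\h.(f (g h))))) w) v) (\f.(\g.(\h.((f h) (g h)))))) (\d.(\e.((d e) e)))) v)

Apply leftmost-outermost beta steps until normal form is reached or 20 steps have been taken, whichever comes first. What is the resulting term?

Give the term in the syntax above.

Answer: (((w (v (\f.(\g.(\h.((f h) (g h))))))) (\d.(\e.((d e) e)))) v)

Derivation:
Step 0: ((((((\f.(\g.(\h.(f (g h))))) w) v) (\f.(\g.(\h.((f h) (g h)))))) (\d.(\e.((d e) e)))) v)
Step 1: (((((\g.(\h.(w (g h)))) v) (\f.(\g.(\h.((f h) (g h)))))) (\d.(\e.((d e) e)))) v)
Step 2: ((((\h.(w (v h))) (\f.(\g.(\h.((f h) (g h)))))) (\d.(\e.((d e) e)))) v)
Step 3: (((w (v (\f.(\g.(\h.((f h) (g h))))))) (\d.(\e.((d e) e)))) v)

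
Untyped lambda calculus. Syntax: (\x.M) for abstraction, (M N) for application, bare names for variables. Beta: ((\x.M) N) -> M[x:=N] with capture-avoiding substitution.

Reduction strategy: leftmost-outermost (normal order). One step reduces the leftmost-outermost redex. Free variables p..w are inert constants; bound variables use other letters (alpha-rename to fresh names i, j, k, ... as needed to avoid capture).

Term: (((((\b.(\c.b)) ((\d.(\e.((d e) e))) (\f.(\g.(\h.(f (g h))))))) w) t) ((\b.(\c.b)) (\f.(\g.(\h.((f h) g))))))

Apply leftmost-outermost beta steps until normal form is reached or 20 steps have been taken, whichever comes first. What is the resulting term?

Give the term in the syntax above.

Answer: (t (t (\c.(\f.(\g.(\h.((f h) g)))))))

Derivation:
Step 0: (((((\b.(\c.b)) ((\d.(\e.((d e) e))) (\f.(\g.(\h.(f (g h))))))) w) t) ((\b.(\c.b)) (\f.(\g.(\h.((f h) g))))))
Step 1: ((((\c.((\d.(\e.((d e) e))) (\f.(\g.(\h.(f (g h))))))) w) t) ((\b.(\c.b)) (\f.(\g.(\h.((f h) g))))))
Step 2: ((((\d.(\e.((d e) e))) (\f.(\g.(\h.(f (g h)))))) t) ((\b.(\c.b)) (\f.(\g.(\h.((f h) g))))))
Step 3: (((\e.(((\f.(\g.(\h.(f (g h))))) e) e)) t) ((\b.(\c.b)) (\f.(\g.(\h.((f h) g))))))
Step 4: ((((\f.(\g.(\h.(f (g h))))) t) t) ((\b.(\c.b)) (\f.(\g.(\h.((f h) g))))))
Step 5: (((\g.(\h.(t (g h)))) t) ((\b.(\c.b)) (\f.(\g.(\h.((f h) g))))))
Step 6: ((\h.(t (t h))) ((\b.(\c.b)) (\f.(\g.(\h.((f h) g))))))
Step 7: (t (t ((\b.(\c.b)) (\f.(\g.(\h.((f h) g)))))))
Step 8: (t (t (\c.(\f.(\g.(\h.((f h) g)))))))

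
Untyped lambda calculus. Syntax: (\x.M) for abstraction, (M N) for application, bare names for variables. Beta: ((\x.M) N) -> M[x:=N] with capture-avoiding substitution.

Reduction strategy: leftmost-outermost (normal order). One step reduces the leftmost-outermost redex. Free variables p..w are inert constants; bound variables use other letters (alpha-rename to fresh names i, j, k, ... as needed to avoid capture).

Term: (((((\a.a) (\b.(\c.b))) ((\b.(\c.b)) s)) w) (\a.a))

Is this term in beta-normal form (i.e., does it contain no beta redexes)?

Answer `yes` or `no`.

Answer: no

Derivation:
Term: (((((\a.a) (\b.(\c.b))) ((\b.(\c.b)) s)) w) (\a.a))
Found 2 beta redex(es).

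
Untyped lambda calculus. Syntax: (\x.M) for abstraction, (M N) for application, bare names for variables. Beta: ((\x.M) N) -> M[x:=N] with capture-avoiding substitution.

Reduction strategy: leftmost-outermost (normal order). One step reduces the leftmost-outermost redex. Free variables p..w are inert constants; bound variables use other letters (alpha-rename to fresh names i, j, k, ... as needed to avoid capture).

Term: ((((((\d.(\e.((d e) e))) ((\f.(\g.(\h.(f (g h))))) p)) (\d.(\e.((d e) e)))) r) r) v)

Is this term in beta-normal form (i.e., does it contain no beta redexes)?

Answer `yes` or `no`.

Answer: no

Derivation:
Term: ((((((\d.(\e.((d e) e))) ((\f.(\g.(\h.(f (g h))))) p)) (\d.(\e.((d e) e)))) r) r) v)
Found 2 beta redex(es).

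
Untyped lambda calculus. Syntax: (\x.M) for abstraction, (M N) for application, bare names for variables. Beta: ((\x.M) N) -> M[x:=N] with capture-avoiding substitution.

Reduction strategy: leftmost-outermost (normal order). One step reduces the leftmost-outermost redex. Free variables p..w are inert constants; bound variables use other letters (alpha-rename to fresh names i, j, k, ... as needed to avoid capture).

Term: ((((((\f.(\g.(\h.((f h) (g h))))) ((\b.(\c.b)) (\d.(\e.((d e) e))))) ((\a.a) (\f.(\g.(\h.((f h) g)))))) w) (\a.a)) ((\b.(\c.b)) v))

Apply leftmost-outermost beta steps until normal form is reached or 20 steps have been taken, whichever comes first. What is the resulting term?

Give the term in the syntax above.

Answer: (((w (\a.a)) (\a.a)) (\c.v))

Derivation:
Step 0: ((((((\f.(\g.(\h.((f h) (g h))))) ((\b.(\c.b)) (\d.(\e.((d e) e))))) ((\a.a) (\f.(\g.(\h.((f h) g)))))) w) (\a.a)) ((\b.(\c.b)) v))
Step 1: (((((\g.(\h.((((\b.(\c.b)) (\d.(\e.((d e) e)))) h) (g h)))) ((\a.a) (\f.(\g.(\h.((f h) g)))))) w) (\a.a)) ((\b.(\c.b)) v))
Step 2: ((((\h.((((\b.(\c.b)) (\d.(\e.((d e) e)))) h) (((\a.a) (\f.(\g.(\h.((f h) g))))) h))) w) (\a.a)) ((\b.(\c.b)) v))
Step 3: ((((((\b.(\c.b)) (\d.(\e.((d e) e)))) w) (((\a.a) (\f.(\g.(\h.((f h) g))))) w)) (\a.a)) ((\b.(\c.b)) v))
Step 4: (((((\c.(\d.(\e.((d e) e)))) w) (((\a.a) (\f.(\g.(\h.((f h) g))))) w)) (\a.a)) ((\b.(\c.b)) v))
Step 5: ((((\d.(\e.((d e) e))) (((\a.a) (\f.(\g.(\h.((f h) g))))) w)) (\a.a)) ((\b.(\c.b)) v))
Step 6: (((\e.(((((\a.a) (\f.(\g.(\h.((f h) g))))) w) e) e)) (\a.a)) ((\b.(\c.b)) v))
Step 7: ((((((\a.a) (\f.(\g.(\h.((f h) g))))) w) (\a.a)) (\a.a)) ((\b.(\c.b)) v))
Step 8: (((((\f.(\g.(\h.((f h) g)))) w) (\a.a)) (\a.a)) ((\b.(\c.b)) v))
Step 9: ((((\g.(\h.((w h) g))) (\a.a)) (\a.a)) ((\b.(\c.b)) v))
Step 10: (((\h.((w h) (\a.a))) (\a.a)) ((\b.(\c.b)) v))
Step 11: (((w (\a.a)) (\a.a)) ((\b.(\c.b)) v))
Step 12: (((w (\a.a)) (\a.a)) (\c.v))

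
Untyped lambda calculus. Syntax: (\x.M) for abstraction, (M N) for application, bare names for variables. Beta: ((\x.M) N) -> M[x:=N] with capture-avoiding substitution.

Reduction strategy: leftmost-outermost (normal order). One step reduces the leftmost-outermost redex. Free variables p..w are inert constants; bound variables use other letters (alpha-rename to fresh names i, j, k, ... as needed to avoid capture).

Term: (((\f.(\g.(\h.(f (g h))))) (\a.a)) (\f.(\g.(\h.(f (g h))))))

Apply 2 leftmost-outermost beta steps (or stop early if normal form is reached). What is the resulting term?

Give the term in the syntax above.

Answer: (\h.((\a.a) ((\f.(\g.(\h.(f (g h))))) h)))

Derivation:
Step 0: (((\f.(\g.(\h.(f (g h))))) (\a.a)) (\f.(\g.(\h.(f (g h))))))
Step 1: ((\g.(\h.((\a.a) (g h)))) (\f.(\g.(\h.(f (g h))))))
Step 2: (\h.((\a.a) ((\f.(\g.(\h.(f (g h))))) h)))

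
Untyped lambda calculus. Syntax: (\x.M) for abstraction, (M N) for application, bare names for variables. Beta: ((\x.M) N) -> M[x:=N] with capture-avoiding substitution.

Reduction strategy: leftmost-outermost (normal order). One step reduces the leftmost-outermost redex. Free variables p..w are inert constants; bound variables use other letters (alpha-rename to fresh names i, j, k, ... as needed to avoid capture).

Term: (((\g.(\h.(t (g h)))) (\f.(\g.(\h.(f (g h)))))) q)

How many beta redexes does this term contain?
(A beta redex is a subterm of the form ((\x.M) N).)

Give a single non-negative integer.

Answer: 1

Derivation:
Term: (((\g.(\h.(t (g h)))) (\f.(\g.(\h.(f (g h)))))) q)
  Redex: ((\g.(\h.(t (g h)))) (\f.(\g.(\h.(f (g h))))))
Total redexes: 1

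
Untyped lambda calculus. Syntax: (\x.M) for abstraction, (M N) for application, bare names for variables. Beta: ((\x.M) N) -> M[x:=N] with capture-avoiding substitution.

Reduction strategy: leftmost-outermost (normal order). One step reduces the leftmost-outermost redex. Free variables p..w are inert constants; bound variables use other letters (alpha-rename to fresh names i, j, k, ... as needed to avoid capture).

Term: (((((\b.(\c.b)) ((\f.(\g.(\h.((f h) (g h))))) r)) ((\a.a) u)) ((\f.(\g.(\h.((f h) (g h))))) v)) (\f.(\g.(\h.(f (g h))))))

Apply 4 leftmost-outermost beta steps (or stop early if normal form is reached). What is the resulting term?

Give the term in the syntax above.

Step 0: (((((\b.(\c.b)) ((\f.(\g.(\h.((f h) (g h))))) r)) ((\a.a) u)) ((\f.(\g.(\h.((f h) (g h))))) v)) (\f.(\g.(\h.(f (g h))))))
Step 1: ((((\c.((\f.(\g.(\h.((f h) (g h))))) r)) ((\a.a) u)) ((\f.(\g.(\h.((f h) (g h))))) v)) (\f.(\g.(\h.(f (g h))))))
Step 2: ((((\f.(\g.(\h.((f h) (g h))))) r) ((\f.(\g.(\h.((f h) (g h))))) v)) (\f.(\g.(\h.(f (g h))))))
Step 3: (((\g.(\h.((r h) (g h)))) ((\f.(\g.(\h.((f h) (g h))))) v)) (\f.(\g.(\h.(f (g h))))))
Step 4: ((\h.((r h) (((\f.(\g.(\h.((f h) (g h))))) v) h))) (\f.(\g.(\h.(f (g h))))))

Answer: ((\h.((r h) (((\f.(\g.(\h.((f h) (g h))))) v) h))) (\f.(\g.(\h.(f (g h))))))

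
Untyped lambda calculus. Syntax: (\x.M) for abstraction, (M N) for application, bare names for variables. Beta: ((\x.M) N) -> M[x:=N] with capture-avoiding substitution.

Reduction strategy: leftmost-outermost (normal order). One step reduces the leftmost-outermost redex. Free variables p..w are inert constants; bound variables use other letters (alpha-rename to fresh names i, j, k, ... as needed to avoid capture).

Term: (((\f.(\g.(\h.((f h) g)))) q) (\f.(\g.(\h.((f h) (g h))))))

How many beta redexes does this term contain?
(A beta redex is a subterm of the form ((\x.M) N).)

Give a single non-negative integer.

Answer: 1

Derivation:
Term: (((\f.(\g.(\h.((f h) g)))) q) (\f.(\g.(\h.((f h) (g h))))))
  Redex: ((\f.(\g.(\h.((f h) g)))) q)
Total redexes: 1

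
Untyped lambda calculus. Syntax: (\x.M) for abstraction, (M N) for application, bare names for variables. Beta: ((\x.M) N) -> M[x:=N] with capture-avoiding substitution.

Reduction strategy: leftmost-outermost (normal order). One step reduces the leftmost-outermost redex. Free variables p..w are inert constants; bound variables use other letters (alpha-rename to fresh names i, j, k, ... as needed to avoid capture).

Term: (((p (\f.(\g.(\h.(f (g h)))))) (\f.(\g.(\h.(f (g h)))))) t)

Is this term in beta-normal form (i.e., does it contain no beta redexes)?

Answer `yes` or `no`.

Term: (((p (\f.(\g.(\h.(f (g h)))))) (\f.(\g.(\h.(f (g h)))))) t)
No beta redexes found.

Answer: yes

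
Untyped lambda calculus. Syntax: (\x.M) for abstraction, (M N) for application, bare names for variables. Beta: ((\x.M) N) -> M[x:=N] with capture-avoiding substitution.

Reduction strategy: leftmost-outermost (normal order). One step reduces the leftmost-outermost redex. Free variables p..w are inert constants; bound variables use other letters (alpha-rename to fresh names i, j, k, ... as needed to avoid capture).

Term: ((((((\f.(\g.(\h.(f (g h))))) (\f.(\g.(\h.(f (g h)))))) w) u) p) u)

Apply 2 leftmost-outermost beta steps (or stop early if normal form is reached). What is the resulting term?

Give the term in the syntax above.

Answer: ((((\h.((\f.(\g.(\h.(f (g h))))) (w h))) u) p) u)

Derivation:
Step 0: ((((((\f.(\g.(\h.(f (g h))))) (\f.(\g.(\h.(f (g h)))))) w) u) p) u)
Step 1: (((((\g.(\h.((\f.(\g.(\h.(f (g h))))) (g h)))) w) u) p) u)
Step 2: ((((\h.((\f.(\g.(\h.(f (g h))))) (w h))) u) p) u)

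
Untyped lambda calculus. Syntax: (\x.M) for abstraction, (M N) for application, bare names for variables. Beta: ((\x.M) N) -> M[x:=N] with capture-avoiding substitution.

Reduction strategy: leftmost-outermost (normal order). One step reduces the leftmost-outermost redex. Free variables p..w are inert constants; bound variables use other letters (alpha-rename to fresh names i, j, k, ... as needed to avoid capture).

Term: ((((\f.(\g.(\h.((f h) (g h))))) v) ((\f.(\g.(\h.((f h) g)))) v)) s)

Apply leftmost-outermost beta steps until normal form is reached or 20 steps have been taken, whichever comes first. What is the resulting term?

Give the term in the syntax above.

Answer: ((v s) (\h.((v h) s)))

Derivation:
Step 0: ((((\f.(\g.(\h.((f h) (g h))))) v) ((\f.(\g.(\h.((f h) g)))) v)) s)
Step 1: (((\g.(\h.((v h) (g h)))) ((\f.(\g.(\h.((f h) g)))) v)) s)
Step 2: ((\h.((v h) (((\f.(\g.(\h.((f h) g)))) v) h))) s)
Step 3: ((v s) (((\f.(\g.(\h.((f h) g)))) v) s))
Step 4: ((v s) ((\g.(\h.((v h) g))) s))
Step 5: ((v s) (\h.((v h) s)))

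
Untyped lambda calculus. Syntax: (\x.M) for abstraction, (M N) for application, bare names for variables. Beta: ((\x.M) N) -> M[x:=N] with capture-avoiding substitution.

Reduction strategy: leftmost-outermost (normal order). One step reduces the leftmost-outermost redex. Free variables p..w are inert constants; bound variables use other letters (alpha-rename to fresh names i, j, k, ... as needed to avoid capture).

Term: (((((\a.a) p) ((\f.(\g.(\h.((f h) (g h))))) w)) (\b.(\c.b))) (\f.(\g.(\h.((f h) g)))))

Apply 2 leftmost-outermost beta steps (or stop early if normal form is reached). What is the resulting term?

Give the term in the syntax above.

Step 0: (((((\a.a) p) ((\f.(\g.(\h.((f h) (g h))))) w)) (\b.(\c.b))) (\f.(\g.(\h.((f h) g)))))
Step 1: (((p ((\f.(\g.(\h.((f h) (g h))))) w)) (\b.(\c.b))) (\f.(\g.(\h.((f h) g)))))
Step 2: (((p (\g.(\h.((w h) (g h))))) (\b.(\c.b))) (\f.(\g.(\h.((f h) g)))))

Answer: (((p (\g.(\h.((w h) (g h))))) (\b.(\c.b))) (\f.(\g.(\h.((f h) g)))))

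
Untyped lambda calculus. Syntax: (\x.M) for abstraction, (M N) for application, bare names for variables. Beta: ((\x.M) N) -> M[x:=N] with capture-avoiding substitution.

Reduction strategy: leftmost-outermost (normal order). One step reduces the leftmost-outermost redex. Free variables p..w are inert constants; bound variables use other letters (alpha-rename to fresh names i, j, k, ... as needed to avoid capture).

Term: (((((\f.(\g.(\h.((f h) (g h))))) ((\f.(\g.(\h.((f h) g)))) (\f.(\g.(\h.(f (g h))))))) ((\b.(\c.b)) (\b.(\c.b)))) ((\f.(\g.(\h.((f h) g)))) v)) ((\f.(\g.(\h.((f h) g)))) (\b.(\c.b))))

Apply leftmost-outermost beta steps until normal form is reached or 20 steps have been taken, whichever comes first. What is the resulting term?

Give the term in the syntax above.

Step 0: (((((\f.(\g.(\h.((f h) (g h))))) ((\f.(\g.(\h.((f h) g)))) (\f.(\g.(\h.(f (g h))))))) ((\b.(\c.b)) (\b.(\c.b)))) ((\f.(\g.(\h.((f h) g)))) v)) ((\f.(\g.(\h.((f h) g)))) (\b.(\c.b))))
Step 1: ((((\g.(\h.((((\f.(\g.(\h.((f h) g)))) (\f.(\g.(\h.(f (g h)))))) h) (g h)))) ((\b.(\c.b)) (\b.(\c.b)))) ((\f.(\g.(\h.((f h) g)))) v)) ((\f.(\g.(\h.((f h) g)))) (\b.(\c.b))))
Step 2: (((\h.((((\f.(\g.(\h.((f h) g)))) (\f.(\g.(\h.(f (g h)))))) h) (((\b.(\c.b)) (\b.(\c.b))) h))) ((\f.(\g.(\h.((f h) g)))) v)) ((\f.(\g.(\h.((f h) g)))) (\b.(\c.b))))
Step 3: (((((\f.(\g.(\h.((f h) g)))) (\f.(\g.(\h.(f (g h)))))) ((\f.(\g.(\h.((f h) g)))) v)) (((\b.(\c.b)) (\b.(\c.b))) ((\f.(\g.(\h.((f h) g)))) v))) ((\f.(\g.(\h.((f h) g)))) (\b.(\c.b))))
Step 4: ((((\g.(\h.(((\f.(\g.(\h.(f (g h))))) h) g))) ((\f.(\g.(\h.((f h) g)))) v)) (((\b.(\c.b)) (\b.(\c.b))) ((\f.(\g.(\h.((f h) g)))) v))) ((\f.(\g.(\h.((f h) g)))) (\b.(\c.b))))
Step 5: (((\h.(((\f.(\g.(\h.(f (g h))))) h) ((\f.(\g.(\h.((f h) g)))) v))) (((\b.(\c.b)) (\b.(\c.b))) ((\f.(\g.(\h.((f h) g)))) v))) ((\f.(\g.(\h.((f h) g)))) (\b.(\c.b))))
Step 6: ((((\f.(\g.(\h.(f (g h))))) (((\b.(\c.b)) (\b.(\c.b))) ((\f.(\g.(\h.((f h) g)))) v))) ((\f.(\g.(\h.((f h) g)))) v)) ((\f.(\g.(\h.((f h) g)))) (\b.(\c.b))))
Step 7: (((\g.(\h.((((\b.(\c.b)) (\b.(\c.b))) ((\f.(\g.(\h.((f h) g)))) v)) (g h)))) ((\f.(\g.(\h.((f h) g)))) v)) ((\f.(\g.(\h.((f h) g)))) (\b.(\c.b))))
Step 8: ((\h.((((\b.(\c.b)) (\b.(\c.b))) ((\f.(\g.(\h.((f h) g)))) v)) (((\f.(\g.(\h.((f h) g)))) v) h))) ((\f.(\g.(\h.((f h) g)))) (\b.(\c.b))))
Step 9: ((((\b.(\c.b)) (\b.(\c.b))) ((\f.(\g.(\h.((f h) g)))) v)) (((\f.(\g.(\h.((f h) g)))) v) ((\f.(\g.(\h.((f h) g)))) (\b.(\c.b)))))
Step 10: (((\c.(\b.(\c.b))) ((\f.(\g.(\h.((f h) g)))) v)) (((\f.(\g.(\h.((f h) g)))) v) ((\f.(\g.(\h.((f h) g)))) (\b.(\c.b)))))
Step 11: ((\b.(\c.b)) (((\f.(\g.(\h.((f h) g)))) v) ((\f.(\g.(\h.((f h) g)))) (\b.(\c.b)))))
Step 12: (\c.(((\f.(\g.(\h.((f h) g)))) v) ((\f.(\g.(\h.((f h) g)))) (\b.(\c.b)))))
Step 13: (\c.((\g.(\h.((v h) g))) ((\f.(\g.(\h.((f h) g)))) (\b.(\c.b)))))
Step 14: (\c.(\h.((v h) ((\f.(\g.(\h.((f h) g)))) (\b.(\c.b))))))
Step 15: (\c.(\h.((v h) (\g.(\h.(((\b.(\c.b)) h) g))))))
Step 16: (\c.(\h.((v h) (\g.(\h.((\c.h) g))))))
Step 17: (\c.(\h.((v h) (\g.(\h.h)))))

Answer: (\c.(\h.((v h) (\g.(\h.h)))))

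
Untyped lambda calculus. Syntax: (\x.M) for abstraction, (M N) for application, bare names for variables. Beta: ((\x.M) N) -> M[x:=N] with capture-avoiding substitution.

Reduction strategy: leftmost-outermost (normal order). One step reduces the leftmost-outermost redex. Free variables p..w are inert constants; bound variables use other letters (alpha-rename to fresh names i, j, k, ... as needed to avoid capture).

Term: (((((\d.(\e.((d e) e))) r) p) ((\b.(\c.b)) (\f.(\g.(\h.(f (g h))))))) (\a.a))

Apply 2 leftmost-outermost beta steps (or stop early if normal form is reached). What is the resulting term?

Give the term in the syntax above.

Answer: ((((r p) p) ((\b.(\c.b)) (\f.(\g.(\h.(f (g h))))))) (\a.a))

Derivation:
Step 0: (((((\d.(\e.((d e) e))) r) p) ((\b.(\c.b)) (\f.(\g.(\h.(f (g h))))))) (\a.a))
Step 1: ((((\e.((r e) e)) p) ((\b.(\c.b)) (\f.(\g.(\h.(f (g h))))))) (\a.a))
Step 2: ((((r p) p) ((\b.(\c.b)) (\f.(\g.(\h.(f (g h))))))) (\a.a))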